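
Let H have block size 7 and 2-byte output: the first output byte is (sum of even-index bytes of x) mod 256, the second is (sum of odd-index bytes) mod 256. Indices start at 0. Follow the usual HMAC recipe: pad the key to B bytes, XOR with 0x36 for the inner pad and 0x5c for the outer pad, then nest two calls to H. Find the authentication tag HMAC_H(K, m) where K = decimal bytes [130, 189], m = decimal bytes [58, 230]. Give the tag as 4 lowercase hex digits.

23d5

Key decimal bytes [130, 189] = 82 bd is 2 bytes ≤ B = 7; zero-pad to 7 bytes: K' = 82 bd 00 00 00 00 00.
K' ⊕ ipad = b4 8b 36 36 36 36 36.  K' ⊕ opad = de e1 5c 5c 5c 5c 5c.
Inner input = (K'⊕ipad) ∥ m = b4 8b 36 36 36 36 36 ∥ 3a e6.
Inner hash: even-index sum = 572 mod 256 = 60; odd-index sum = 305 mod 256 = 49 → 3c 31.
Outer input = (K'⊕opad) ∥ inner = de e1 5c 5c 5c 5c 5c ∥ 3c 31.
Outer hash (tag): even-index sum = 547 mod 256 = 35; odd-index sum = 469 mod 256 = 213 → 23 d5.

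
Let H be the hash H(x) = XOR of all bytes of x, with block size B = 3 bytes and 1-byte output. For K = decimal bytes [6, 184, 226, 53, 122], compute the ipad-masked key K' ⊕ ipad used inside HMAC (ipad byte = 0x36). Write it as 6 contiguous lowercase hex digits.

Key decimal bytes [6, 184, 226, 53, 122] = 06 b8 e2 35 7a is 5 bytes > B = 3, so hash it first: H(key) = 13, then zero-pad to 3 bytes: K' = 13 00 00.
XOR each byte with 0x36: 13⊕36=25, 00⊕36=36, 00⊕36=36.

253636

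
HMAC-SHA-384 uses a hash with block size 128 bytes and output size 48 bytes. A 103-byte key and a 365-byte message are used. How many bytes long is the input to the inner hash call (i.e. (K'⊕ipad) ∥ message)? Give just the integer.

493

Key is 103 ≤ 128 bytes, zero-padded: |K'| = 128.
Inner input = (K'⊕ipad) ∥ m → 128 + 365 = 493 bytes.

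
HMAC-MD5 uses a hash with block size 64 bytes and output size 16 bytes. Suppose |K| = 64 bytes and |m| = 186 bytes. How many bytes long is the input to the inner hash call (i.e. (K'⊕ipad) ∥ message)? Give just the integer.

250

Key is 64 ≤ 64 bytes, zero-padded: |K'| = 64.
Inner input = (K'⊕ipad) ∥ m → 64 + 186 = 250 bytes.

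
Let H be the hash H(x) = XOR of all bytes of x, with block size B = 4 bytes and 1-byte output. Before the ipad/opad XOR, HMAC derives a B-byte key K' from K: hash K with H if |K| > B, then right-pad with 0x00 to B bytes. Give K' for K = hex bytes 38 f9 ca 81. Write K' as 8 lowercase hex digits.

38f9ca81

Key hex bytes 38 f9 ca 81 is exactly B = 4 bytes: K' = 38 f9 ca 81.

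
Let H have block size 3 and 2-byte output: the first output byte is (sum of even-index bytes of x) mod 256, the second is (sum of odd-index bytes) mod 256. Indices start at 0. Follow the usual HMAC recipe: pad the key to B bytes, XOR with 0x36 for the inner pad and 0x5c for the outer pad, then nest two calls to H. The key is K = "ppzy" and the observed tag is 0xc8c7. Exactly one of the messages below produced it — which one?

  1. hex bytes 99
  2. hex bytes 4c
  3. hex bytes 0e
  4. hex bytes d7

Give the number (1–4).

Key "ppzy" = 70 70 7a 79 is 4 bytes > B = 3, so hash it first: H(key) = ea e9, then zero-pad to 3 bytes: K' = ea e9 00.
K' ⊕ ipad = dc df 36; K' ⊕ opad = b6 b5 5c.
m1: inner = H(dc df 36 99) = 12 78; tag = H(b6 b5 5c 12 78) = 8ac7
m2: inner = H(dc df 36 4c) = 12 2b; tag = H(b6 b5 5c 12 2b) = 3dc7
m3: inner = H(dc df 36 0e) = 12 ed; tag = H(b6 b5 5c 12 ed) = ffc7
m4: inner = H(dc df 36 d7) = 12 b6; tag = H(b6 b5 5c 12 b6) = c8c7 ← matches

4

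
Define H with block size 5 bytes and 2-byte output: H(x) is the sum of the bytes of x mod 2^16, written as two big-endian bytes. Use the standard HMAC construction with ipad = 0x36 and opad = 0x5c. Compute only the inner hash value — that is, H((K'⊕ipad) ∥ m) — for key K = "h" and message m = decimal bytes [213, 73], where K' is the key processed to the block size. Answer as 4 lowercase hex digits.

0254

Key "h" = 68 is 1 byte ≤ B = 5; zero-pad to 5 bytes: K' = 68 00 00 00 00.
K' ⊕ ipad = 5e 36 36 36 36.
Inner input = 5e 36 36 36 36 ∥ d5 49.
Inner hash: sum = 94+54+54+54+54+213+73 = 596 → 02 54.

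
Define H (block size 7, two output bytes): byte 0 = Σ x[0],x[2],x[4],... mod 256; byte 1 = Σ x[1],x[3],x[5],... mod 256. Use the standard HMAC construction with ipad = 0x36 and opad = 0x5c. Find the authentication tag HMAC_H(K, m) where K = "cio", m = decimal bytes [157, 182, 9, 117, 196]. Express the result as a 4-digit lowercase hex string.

Key "cio" = 63 69 6f is 3 bytes ≤ B = 7; zero-pad to 7 bytes: K' = 63 69 6f 00 00 00 00.
K' ⊕ ipad = 55 5f 59 36 36 36 36.  K' ⊕ opad = 3f 35 33 5c 5c 5c 5c.
Inner input = (K'⊕ipad) ∥ m = 55 5f 59 36 36 36 36 ∥ 9d b6 09 75 c4.
Inner hash: even-index sum = 581 mod 256 = 69; odd-index sum = 565 mod 256 = 53 → 45 35.
Outer input = (K'⊕opad) ∥ inner = 3f 35 33 5c 5c 5c 5c ∥ 45 35.
Outer hash (tag): even-index sum = 351 mod 256 = 95; odd-index sum = 306 mod 256 = 50 → 5f 32.

5f32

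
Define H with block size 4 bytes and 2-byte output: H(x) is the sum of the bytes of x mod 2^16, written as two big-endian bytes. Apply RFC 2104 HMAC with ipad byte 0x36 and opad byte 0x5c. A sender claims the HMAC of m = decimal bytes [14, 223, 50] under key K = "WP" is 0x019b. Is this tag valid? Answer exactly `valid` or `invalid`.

invalid

Key "WP" = 57 50 is 2 bytes ≤ B = 4; zero-pad to 4 bytes: K' = 57 50 00 00.
K' ⊕ ipad = 61 66 36 36; K' ⊕ opad = 0b 0c 5c 5c.
Inner hash: sum = 97+102+54+54+14+223+50 = 594 → 02 52.
Outer hash (recomputed tag): sum = 11+12+92+92+2+82 = 291 → 01 23.
Recomputed tag = 0123; claimed = 019b → mismatch.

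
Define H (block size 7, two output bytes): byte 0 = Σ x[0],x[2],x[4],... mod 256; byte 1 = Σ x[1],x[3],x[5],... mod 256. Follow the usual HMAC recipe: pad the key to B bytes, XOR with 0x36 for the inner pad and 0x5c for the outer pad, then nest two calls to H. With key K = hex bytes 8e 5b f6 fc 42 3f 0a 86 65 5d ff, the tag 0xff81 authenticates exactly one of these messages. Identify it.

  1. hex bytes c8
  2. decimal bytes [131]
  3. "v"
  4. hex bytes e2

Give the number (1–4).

Key hex bytes 8e 5b f6 fc 42 3f 0a 86 65 5d ff is 11 bytes > B = 7, so hash it first: H(key) = 34 79, then zero-pad to 7 bytes: K' = 34 79 00 00 00 00 00.
K' ⊕ ipad = 02 4f 36 36 36 36 36; K' ⊕ opad = 68 25 5c 5c 5c 5c 5c.
m1: inner = H(02 4f 36 36 36 36 36 c8) = a4 83; tag = H(68 25 5c 5c 5c 5c 5c a4 83) = ff81 ← matches
m2: inner = H(02 4f 36 36 36 36 36 83) = a4 3e; tag = H(68 25 5c 5c 5c 5c 5c a4 3e) = ba81
m3: inner = H(02 4f 36 36 36 36 36 76) = a4 31; tag = H(68 25 5c 5c 5c 5c 5c a4 31) = ad81
m4: inner = H(02 4f 36 36 36 36 36 e2) = a4 9d; tag = H(68 25 5c 5c 5c 5c 5c a4 9d) = 1981

1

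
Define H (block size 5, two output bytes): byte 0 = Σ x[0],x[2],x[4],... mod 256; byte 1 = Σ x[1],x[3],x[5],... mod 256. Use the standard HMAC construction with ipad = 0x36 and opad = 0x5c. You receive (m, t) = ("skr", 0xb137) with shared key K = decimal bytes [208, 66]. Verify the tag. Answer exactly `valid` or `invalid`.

Key decimal bytes [208, 66] = d0 42 is 2 bytes ≤ B = 5; zero-pad to 5 bytes: K' = d0 42 00 00 00.
K' ⊕ ipad = e6 74 36 36 36; K' ⊕ opad = 8c 1e 5c 5c 5c.
Inner hash: even-index sum = 445 mod 256 = 189; odd-index sum = 399 mod 256 = 143 → bd 8f.
Outer hash (recomputed tag): even-index sum = 467 mod 256 = 211; odd-index sum = 311 mod 256 = 55 → d3 37.
Recomputed tag = d337; claimed = b137 → mismatch.

invalid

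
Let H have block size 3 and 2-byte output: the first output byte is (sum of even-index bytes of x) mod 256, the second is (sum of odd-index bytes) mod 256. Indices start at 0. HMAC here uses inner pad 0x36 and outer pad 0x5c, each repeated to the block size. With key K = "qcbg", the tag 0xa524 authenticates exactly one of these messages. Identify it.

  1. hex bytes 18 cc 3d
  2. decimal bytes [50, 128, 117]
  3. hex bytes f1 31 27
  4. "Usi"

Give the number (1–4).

Key "qcbg" = 71 63 62 67 is 4 bytes > B = 3, so hash it first: H(key) = d3 ca, then zero-pad to 3 bytes: K' = d3 ca 00.
K' ⊕ ipad = e5 fc 36; K' ⊕ opad = 8f 96 5c.
m1: inner = H(e5 fc 36 18 cc 3d) = e7 51; tag = H(8f 96 5c e7 51) = 3c7d
m2: inner = H(e5 fc 36 32 80 75) = 9b a3; tag = H(8f 96 5c 9b a3) = 8e31
m3: inner = H(e5 fc 36 f1 31 27) = 4c 14; tag = H(8f 96 5c 4c 14) = ffe2
m4: inner = H(e5 fc 36 55 73 69) = 8e ba; tag = H(8f 96 5c 8e ba) = a524 ← matches

4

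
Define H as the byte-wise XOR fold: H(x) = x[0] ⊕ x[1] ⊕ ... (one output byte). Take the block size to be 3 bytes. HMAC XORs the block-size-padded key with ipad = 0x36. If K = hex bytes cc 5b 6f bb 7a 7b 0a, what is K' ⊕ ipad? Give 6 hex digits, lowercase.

7e3636

Key hex bytes cc 5b 6f bb 7a 7b 0a is 7 bytes > B = 3, so hash it first: H(key) = 48, then zero-pad to 3 bytes: K' = 48 00 00.
XOR each byte with 0x36: 48⊕36=7e, 00⊕36=36, 00⊕36=36.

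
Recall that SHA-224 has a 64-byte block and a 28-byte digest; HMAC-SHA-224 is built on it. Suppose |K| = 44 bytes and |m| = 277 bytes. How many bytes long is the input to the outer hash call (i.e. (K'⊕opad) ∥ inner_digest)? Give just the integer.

Key is 44 ≤ 64 bytes, zero-padded: |K'| = 64.
Outer input = (K'⊕opad) ∥ H(inner) → 64 + 28 = 92 bytes.

92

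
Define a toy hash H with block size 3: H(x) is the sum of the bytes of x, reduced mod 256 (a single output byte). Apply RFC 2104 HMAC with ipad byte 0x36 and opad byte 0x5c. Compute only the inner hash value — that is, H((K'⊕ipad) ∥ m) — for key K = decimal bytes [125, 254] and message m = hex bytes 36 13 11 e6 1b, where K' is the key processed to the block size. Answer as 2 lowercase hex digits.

Key decimal bytes [125, 254] = 7d fe is 2 bytes ≤ B = 3; zero-pad to 3 bytes: K' = 7d fe 00.
K' ⊕ ipad = 4b c8 36.
Inner input = 4b c8 36 ∥ 36 13 11 e6 1b.
Inner hash: sum = 75+200+54+54+19+17+230+27 = 676; mod 256 = 164 → a4.

a4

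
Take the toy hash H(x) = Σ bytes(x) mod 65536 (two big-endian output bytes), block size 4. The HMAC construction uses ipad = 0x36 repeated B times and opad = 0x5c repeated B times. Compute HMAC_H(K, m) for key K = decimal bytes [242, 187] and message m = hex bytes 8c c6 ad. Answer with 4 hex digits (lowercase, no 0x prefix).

Key decimal bytes [242, 187] = f2 bb is 2 bytes ≤ B = 4; zero-pad to 4 bytes: K' = f2 bb 00 00.
K' ⊕ ipad = c4 8d 36 36.  K' ⊕ opad = ae e7 5c 5c.
Inner input = (K'⊕ipad) ∥ m = c4 8d 36 36 ∥ 8c c6 ad.
Inner hash: sum = 196+141+54+54+140+198+173 = 956 → 03 bc.
Outer input = (K'⊕opad) ∥ inner = ae e7 5c 5c ∥ 03 bc.
Outer hash (tag): sum = 174+231+92+92+3+188 = 780 → 03 0c.

030c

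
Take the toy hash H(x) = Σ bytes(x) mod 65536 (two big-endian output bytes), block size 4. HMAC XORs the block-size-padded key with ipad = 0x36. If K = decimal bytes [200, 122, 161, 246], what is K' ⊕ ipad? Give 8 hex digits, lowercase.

Key decimal bytes [200, 122, 161, 246] = c8 7a a1 f6 is exactly B = 4 bytes: K' = c8 7a a1 f6.
XOR each byte with 0x36: c8⊕36=fe, 7a⊕36=4c, a1⊕36=97, f6⊕36=c0.

fe4c97c0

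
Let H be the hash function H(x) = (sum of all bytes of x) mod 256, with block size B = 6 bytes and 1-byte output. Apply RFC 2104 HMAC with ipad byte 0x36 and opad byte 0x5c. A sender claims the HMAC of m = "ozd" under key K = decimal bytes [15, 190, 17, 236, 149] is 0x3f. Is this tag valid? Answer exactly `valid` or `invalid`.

Key decimal bytes [15, 190, 17, 236, 149] = 0f be 11 ec 95 is 5 bytes ≤ B = 6; zero-pad to 6 bytes: K' = 0f be 11 ec 95 00.
K' ⊕ ipad = 39 88 27 da a3 36; K' ⊕ opad = 53 e2 4d b0 c9 5c.
Inner hash: sum = 57+136+39+218+163+54+111+122+100 = 1000; mod 256 = 232 → e8.
Outer hash (recomputed tag): sum = 83+226+77+176+201+92+232 = 1087; mod 256 = 63 → 3f.
Recomputed tag = 3f; claimed = 3f → match.

valid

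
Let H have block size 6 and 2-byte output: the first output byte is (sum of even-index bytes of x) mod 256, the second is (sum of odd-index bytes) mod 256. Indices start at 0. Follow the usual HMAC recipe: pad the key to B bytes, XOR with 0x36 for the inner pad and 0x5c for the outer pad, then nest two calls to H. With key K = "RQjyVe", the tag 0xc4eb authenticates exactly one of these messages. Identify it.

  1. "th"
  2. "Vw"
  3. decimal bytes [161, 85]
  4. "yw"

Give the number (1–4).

Key "RQjyVe" = 52 51 6a 79 56 65 is exactly B = 6 bytes: K' = 52 51 6a 79 56 65.
K' ⊕ ipad = 64 67 5c 4f 60 53; K' ⊕ opad = 0e 0d 36 25 0a 39.
m1: inner = H(64 67 5c 4f 60 53 74 68) = 94 71; tag = H(0e 0d 36 25 0a 39 94 71) = e2dc
m2: inner = H(64 67 5c 4f 60 53 56 77) = 76 80; tag = H(0e 0d 36 25 0a 39 76 80) = c4eb ← matches
m3: inner = H(64 67 5c 4f 60 53 a1 55) = c1 5e; tag = H(0e 0d 36 25 0a 39 c1 5e) = 0fc9
m4: inner = H(64 67 5c 4f 60 53 79 77) = 99 80; tag = H(0e 0d 36 25 0a 39 99 80) = e7eb

2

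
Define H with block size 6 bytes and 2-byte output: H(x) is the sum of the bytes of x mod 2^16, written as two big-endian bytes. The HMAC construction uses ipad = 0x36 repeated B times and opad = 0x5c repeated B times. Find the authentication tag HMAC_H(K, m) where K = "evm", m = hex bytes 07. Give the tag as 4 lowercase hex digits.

Key "evm" = 65 76 6d is 3 bytes ≤ B = 6; zero-pad to 6 bytes: K' = 65 76 6d 00 00 00.
K' ⊕ ipad = 53 40 5b 36 36 36.  K' ⊕ opad = 39 2a 31 5c 5c 5c.
Inner input = (K'⊕ipad) ∥ m = 53 40 5b 36 36 36 ∥ 07.
Inner hash: sum = 83+64+91+54+54+54+7 = 407 → 01 97.
Outer input = (K'⊕opad) ∥ inner = 39 2a 31 5c 5c 5c ∥ 01 97.
Outer hash (tag): sum = 57+42+49+92+92+92+1+151 = 576 → 02 40.

0240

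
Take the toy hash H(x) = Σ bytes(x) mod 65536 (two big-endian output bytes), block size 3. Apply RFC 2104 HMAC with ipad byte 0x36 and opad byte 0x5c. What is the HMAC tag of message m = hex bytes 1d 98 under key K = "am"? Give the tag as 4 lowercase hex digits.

0168

Key "am" = 61 6d is 2 bytes ≤ B = 3; zero-pad to 3 bytes: K' = 61 6d 00.
K' ⊕ ipad = 57 5b 36.  K' ⊕ opad = 3d 31 5c.
Inner input = (K'⊕ipad) ∥ m = 57 5b 36 ∥ 1d 98.
Inner hash: sum = 87+91+54+29+152 = 413 → 01 9d.
Outer input = (K'⊕opad) ∥ inner = 3d 31 5c ∥ 01 9d.
Outer hash (tag): sum = 61+49+92+1+157 = 360 → 01 68.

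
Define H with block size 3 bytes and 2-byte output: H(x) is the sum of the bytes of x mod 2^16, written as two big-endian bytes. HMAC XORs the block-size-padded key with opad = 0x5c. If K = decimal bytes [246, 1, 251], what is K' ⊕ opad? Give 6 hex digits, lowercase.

aa5da7

Key decimal bytes [246, 1, 251] = f6 01 fb is exactly B = 3 bytes: K' = f6 01 fb.
XOR each byte with 0x5c: f6⊕5c=aa, 01⊕5c=5d, fb⊕5c=a7.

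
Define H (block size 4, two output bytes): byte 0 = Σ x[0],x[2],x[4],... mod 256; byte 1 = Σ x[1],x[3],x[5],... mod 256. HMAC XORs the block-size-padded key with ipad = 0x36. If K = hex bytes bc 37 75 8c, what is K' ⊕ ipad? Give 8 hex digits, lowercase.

Key hex bytes bc 37 75 8c is exactly B = 4 bytes: K' = bc 37 75 8c.
XOR each byte with 0x36: bc⊕36=8a, 37⊕36=01, 75⊕36=43, 8c⊕36=ba.

8a0143ba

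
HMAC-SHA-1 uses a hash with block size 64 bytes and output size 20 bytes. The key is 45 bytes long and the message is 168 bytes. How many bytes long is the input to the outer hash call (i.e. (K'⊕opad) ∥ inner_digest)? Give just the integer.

84

Key is 45 ≤ 64 bytes, zero-padded: |K'| = 64.
Outer input = (K'⊕opad) ∥ H(inner) → 64 + 20 = 84 bytes.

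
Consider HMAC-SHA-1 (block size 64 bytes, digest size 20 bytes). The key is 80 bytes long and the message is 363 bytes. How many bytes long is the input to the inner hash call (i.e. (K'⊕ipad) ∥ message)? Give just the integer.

427

Key is 80 > 64 bytes, so it is hashed to 20 bytes then zero-padded to 64: |K'| = 64.
Inner input = (K'⊕ipad) ∥ m → 64 + 363 = 427 bytes.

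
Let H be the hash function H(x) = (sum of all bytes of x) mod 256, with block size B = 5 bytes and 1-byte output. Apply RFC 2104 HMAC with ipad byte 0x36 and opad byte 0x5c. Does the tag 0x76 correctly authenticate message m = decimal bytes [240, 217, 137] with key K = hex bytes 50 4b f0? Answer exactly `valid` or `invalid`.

Key hex bytes 50 4b f0 is 3 bytes ≤ B = 5; zero-pad to 5 bytes: K' = 50 4b f0 00 00.
K' ⊕ ipad = 66 7d c6 36 36; K' ⊕ opad = 0c 17 ac 5c 5c.
Inner hash: sum = 102+125+198+54+54+240+217+137 = 1127; mod 256 = 103 → 67.
Outer hash (recomputed tag): sum = 12+23+172+92+92+103 = 494; mod 256 = 238 → ee.
Recomputed tag = ee; claimed = 76 → mismatch.

invalid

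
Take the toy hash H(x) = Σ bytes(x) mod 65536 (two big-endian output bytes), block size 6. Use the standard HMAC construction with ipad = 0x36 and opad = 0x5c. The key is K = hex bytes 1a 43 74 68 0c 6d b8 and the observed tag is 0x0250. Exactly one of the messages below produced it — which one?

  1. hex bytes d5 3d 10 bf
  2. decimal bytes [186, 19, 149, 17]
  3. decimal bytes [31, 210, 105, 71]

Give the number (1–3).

Key hex bytes 1a 43 74 68 0c 6d b8 is 7 bytes > B = 6, so hash it first: H(key) = 02 6a, then zero-pad to 6 bytes: K' = 02 6a 00 00 00 00.
K' ⊕ ipad = 34 5c 36 36 36 36; K' ⊕ opad = 5e 36 5c 5c 5c 5c.
m1: inner = H(34 5c 36 36 36 36 d5 3d 10 bf) = 03 49; tag = H(5e 36 5c 5c 5c 5c 03 49) = 0250 ← matches
m2: inner = H(34 5c 36 36 36 36 ba 13 95 11) = 02 db; tag = H(5e 36 5c 5c 5c 5c 02 db) = 02e1
m3: inner = H(34 5c 36 36 36 36 1f d2 69 47) = 03 09; tag = H(5e 36 5c 5c 5c 5c 03 09) = 0210

1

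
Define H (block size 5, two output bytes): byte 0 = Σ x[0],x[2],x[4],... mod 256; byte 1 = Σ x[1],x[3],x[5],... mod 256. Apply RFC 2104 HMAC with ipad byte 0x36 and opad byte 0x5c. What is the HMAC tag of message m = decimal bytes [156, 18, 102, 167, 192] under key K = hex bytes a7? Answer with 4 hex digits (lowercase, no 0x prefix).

e16e

Key hex bytes a7 is 1 byte ≤ B = 5; zero-pad to 5 bytes: K' = a7 00 00 00 00.
K' ⊕ ipad = 91 36 36 36 36.  K' ⊕ opad = fb 5c 5c 5c 5c.
Inner input = (K'⊕ipad) ∥ m = 91 36 36 36 36 ∥ 9c 12 66 a7 c0.
Inner hash: even-index sum = 438 mod 256 = 182; odd-index sum = 558 mod 256 = 46 → b6 2e.
Outer input = (K'⊕opad) ∥ inner = fb 5c 5c 5c 5c ∥ b6 2e.
Outer hash (tag): even-index sum = 481 mod 256 = 225; odd-index sum = 366 mod 256 = 110 → e1 6e.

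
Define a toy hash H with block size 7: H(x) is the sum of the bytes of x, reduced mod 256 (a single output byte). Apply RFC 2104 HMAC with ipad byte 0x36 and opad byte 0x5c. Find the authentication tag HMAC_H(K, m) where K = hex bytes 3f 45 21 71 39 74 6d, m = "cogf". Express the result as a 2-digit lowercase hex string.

Key hex bytes 3f 45 21 71 39 74 6d is exactly B = 7 bytes: K' = 3f 45 21 71 39 74 6d.
K' ⊕ ipad = 09 73 17 47 0f 42 5b.  K' ⊕ opad = 63 19 7d 2d 65 28 31.
Inner input = (K'⊕ipad) ∥ m = 09 73 17 47 0f 42 5b ∥ 63 6f 67 66.
Inner hash: sum = 9+115+23+71+15+66+91+99+111+103+102 = 805; mod 256 = 37 → 25.
Outer input = (K'⊕opad) ∥ inner = 63 19 7d 2d 65 28 31 ∥ 25.
Outer hash (tag): sum = 99+25+125+45+101+40+49+37 = 521; mod 256 = 9 → 09.

09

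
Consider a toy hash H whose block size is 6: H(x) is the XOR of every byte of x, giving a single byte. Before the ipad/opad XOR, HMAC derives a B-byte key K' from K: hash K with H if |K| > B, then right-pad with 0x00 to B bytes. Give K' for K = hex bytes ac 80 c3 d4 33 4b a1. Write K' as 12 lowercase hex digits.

e20000000000

|K| = 7 > B = 6, so first hash the key.
H(K): XOR ac⊕80⊕c3⊕d4⊕33⊕4b⊕a1 = e2.
Zero-pad H(K) = e2 to 6 bytes: K' = e2 00 00 00 00 00.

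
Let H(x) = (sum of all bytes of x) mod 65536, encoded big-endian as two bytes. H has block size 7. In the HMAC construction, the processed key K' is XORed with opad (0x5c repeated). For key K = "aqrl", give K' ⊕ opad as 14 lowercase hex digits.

Key "aqrl" = 61 71 72 6c is 4 bytes ≤ B = 7; zero-pad to 7 bytes: K' = 61 71 72 6c 00 00 00.
XOR each byte with 0x5c: 61⊕5c=3d, 71⊕5c=2d, 72⊕5c=2e, 6c⊕5c=30, 00⊕5c=5c, 00⊕5c=5c, 00⊕5c=5c.

3d2d2e305c5c5c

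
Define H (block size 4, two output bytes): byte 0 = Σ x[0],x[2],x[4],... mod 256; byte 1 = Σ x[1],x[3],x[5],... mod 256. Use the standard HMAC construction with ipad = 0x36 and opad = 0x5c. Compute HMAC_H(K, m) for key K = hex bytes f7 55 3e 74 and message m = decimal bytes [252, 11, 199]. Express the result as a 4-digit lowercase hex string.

99e1

Key hex bytes f7 55 3e 74 is exactly B = 4 bytes: K' = f7 55 3e 74.
K' ⊕ ipad = c1 63 08 42.  K' ⊕ opad = ab 09 62 28.
Inner input = (K'⊕ipad) ∥ m = c1 63 08 42 ∥ fc 0b c7.
Inner hash: even-index sum = 652 mod 256 = 140; odd-index sum = 176 mod 256 = 176 → 8c b0.
Outer input = (K'⊕opad) ∥ inner = ab 09 62 28 ∥ 8c b0.
Outer hash (tag): even-index sum = 409 mod 256 = 153; odd-index sum = 225 mod 256 = 225 → 99 e1.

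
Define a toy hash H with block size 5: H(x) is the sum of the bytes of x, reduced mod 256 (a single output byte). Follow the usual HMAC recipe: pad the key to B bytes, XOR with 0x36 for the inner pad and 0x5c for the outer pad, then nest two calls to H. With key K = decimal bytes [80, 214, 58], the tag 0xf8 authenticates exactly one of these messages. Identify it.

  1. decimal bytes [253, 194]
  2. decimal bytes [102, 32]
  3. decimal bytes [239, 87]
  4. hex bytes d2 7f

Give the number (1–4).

Key decimal bytes [80, 214, 58] = 50 d6 3a is 3 bytes ≤ B = 5; zero-pad to 5 bytes: K' = 50 d6 3a 00 00.
K' ⊕ ipad = 66 e0 0c 36 36; K' ⊕ opad = 0c 8a 66 5c 5c.
m1: inner = H(66 e0 0c 36 36 fd c2) = 7d; tag = H(0c 8a 66 5c 5c 7d) = 31
m2: inner = H(66 e0 0c 36 36 66 20) = 44; tag = H(0c 8a 66 5c 5c 44) = f8 ← matches
m3: inner = H(66 e0 0c 36 36 ef 57) = 04; tag = H(0c 8a 66 5c 5c 04) = b8
m4: inner = H(66 e0 0c 36 36 d2 7f) = 0f; tag = H(0c 8a 66 5c 5c 0f) = c3

2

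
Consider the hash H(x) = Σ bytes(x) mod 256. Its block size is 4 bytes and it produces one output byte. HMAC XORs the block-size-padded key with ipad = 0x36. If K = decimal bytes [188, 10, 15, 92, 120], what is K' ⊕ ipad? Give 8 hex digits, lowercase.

Key decimal bytes [188, 10, 15, 92, 120] = bc 0a 0f 5c 78 is 5 bytes > B = 4, so hash it first: H(key) = a9, then zero-pad to 4 bytes: K' = a9 00 00 00.
XOR each byte with 0x36: a9⊕36=9f, 00⊕36=36, 00⊕36=36, 00⊕36=36.

9f363636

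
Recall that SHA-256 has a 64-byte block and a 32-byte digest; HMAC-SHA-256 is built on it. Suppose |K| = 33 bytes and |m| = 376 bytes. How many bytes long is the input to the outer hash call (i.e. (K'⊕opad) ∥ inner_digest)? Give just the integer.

Key is 33 ≤ 64 bytes, zero-padded: |K'| = 64.
Outer input = (K'⊕opad) ∥ H(inner) → 64 + 32 = 96 bytes.

96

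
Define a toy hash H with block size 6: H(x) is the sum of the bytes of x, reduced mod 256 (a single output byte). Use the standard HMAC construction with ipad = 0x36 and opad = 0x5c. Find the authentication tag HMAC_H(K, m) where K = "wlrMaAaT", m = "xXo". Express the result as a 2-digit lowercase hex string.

Key "wlrMaAaT" = 77 6c 72 4d 61 41 61 54 is 8 bytes > B = 6, so hash it first: H(key) = f9, then zero-pad to 6 bytes: K' = f9 00 00 00 00 00.
K' ⊕ ipad = cf 36 36 36 36 36.  K' ⊕ opad = a5 5c 5c 5c 5c 5c.
Inner input = (K'⊕ipad) ∥ m = cf 36 36 36 36 36 ∥ 78 58 6f.
Inner hash: sum = 207+54+54+54+54+54+120+88+111 = 796; mod 256 = 28 → 1c.
Outer input = (K'⊕opad) ∥ inner = a5 5c 5c 5c 5c 5c ∥ 1c.
Outer hash (tag): sum = 165+92+92+92+92+92+28 = 653; mod 256 = 141 → 8d.

8d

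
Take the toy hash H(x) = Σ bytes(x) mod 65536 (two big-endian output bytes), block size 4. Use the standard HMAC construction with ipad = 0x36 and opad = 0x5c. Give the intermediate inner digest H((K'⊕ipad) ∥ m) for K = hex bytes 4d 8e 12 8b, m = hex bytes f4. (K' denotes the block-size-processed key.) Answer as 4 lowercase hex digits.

0308

Key hex bytes 4d 8e 12 8b is exactly B = 4 bytes: K' = 4d 8e 12 8b.
K' ⊕ ipad = 7b b8 24 bd.
Inner input = 7b b8 24 bd ∥ f4.
Inner hash: sum = 123+184+36+189+244 = 776 → 03 08.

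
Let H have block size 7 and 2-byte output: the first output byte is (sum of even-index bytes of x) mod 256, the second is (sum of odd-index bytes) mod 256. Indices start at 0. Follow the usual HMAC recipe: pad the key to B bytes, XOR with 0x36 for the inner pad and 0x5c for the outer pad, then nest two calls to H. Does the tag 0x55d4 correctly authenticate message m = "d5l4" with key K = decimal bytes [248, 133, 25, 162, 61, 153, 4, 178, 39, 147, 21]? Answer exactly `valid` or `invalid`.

valid

Key decimal bytes [248, 133, 25, 162, 61, 153, 4, 178, 39, 147, 21] = f8 85 19 a2 3d 99 04 b2 27 93 15 is 11 bytes > B = 7, so hash it first: H(key) = 8e 05, then zero-pad to 7 bytes: K' = 8e 05 00 00 00 00 00.
K' ⊕ ipad = b8 33 36 36 36 36 36; K' ⊕ opad = d2 59 5c 5c 5c 5c 5c.
Inner hash: even-index sum = 451 mod 256 = 195; odd-index sum = 367 mod 256 = 111 → c3 6f.
Outer hash (recomputed tag): even-index sum = 597 mod 256 = 85; odd-index sum = 468 mod 256 = 212 → 55 d4.
Recomputed tag = 55d4; claimed = 55d4 → match.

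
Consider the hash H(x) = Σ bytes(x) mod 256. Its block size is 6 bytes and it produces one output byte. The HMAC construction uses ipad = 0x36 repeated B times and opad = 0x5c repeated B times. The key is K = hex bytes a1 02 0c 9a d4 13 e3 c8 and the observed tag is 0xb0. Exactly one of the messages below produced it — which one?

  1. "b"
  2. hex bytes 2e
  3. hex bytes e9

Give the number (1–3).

1

Key hex bytes a1 02 0c 9a d4 13 e3 c8 is 8 bytes > B = 6, so hash it first: H(key) = db, then zero-pad to 6 bytes: K' = db 00 00 00 00 00.
K' ⊕ ipad = ed 36 36 36 36 36; K' ⊕ opad = 87 5c 5c 5c 5c 5c.
m1: inner = H(ed 36 36 36 36 36 62) = 5d; tag = H(87 5c 5c 5c 5c 5c 5d) = b0 ← matches
m2: inner = H(ed 36 36 36 36 36 2e) = 29; tag = H(87 5c 5c 5c 5c 5c 29) = 7c
m3: inner = H(ed 36 36 36 36 36 e9) = e4; tag = H(87 5c 5c 5c 5c 5c e4) = 37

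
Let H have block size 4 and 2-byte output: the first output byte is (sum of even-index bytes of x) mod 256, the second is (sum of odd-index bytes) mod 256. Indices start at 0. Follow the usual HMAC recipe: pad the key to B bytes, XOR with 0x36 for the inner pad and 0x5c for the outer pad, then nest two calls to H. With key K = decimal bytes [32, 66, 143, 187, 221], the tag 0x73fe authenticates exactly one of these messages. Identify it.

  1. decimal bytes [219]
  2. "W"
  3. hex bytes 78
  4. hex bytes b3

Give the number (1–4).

2

Key decimal bytes [32, 66, 143, 187, 221] = 20 42 8f bb dd is 5 bytes > B = 4, so hash it first: H(key) = 8c fd, then zero-pad to 4 bytes: K' = 8c fd 00 00.
K' ⊕ ipad = ba cb 36 36; K' ⊕ opad = d0 a1 5c 5c.
m1: inner = H(ba cb 36 36 db) = cb 01; tag = H(d0 a1 5c 5c cb 01) = f7fe
m2: inner = H(ba cb 36 36 57) = 47 01; tag = H(d0 a1 5c 5c 47 01) = 73fe ← matches
m3: inner = H(ba cb 36 36 78) = 68 01; tag = H(d0 a1 5c 5c 68 01) = 94fe
m4: inner = H(ba cb 36 36 b3) = a3 01; tag = H(d0 a1 5c 5c a3 01) = cffe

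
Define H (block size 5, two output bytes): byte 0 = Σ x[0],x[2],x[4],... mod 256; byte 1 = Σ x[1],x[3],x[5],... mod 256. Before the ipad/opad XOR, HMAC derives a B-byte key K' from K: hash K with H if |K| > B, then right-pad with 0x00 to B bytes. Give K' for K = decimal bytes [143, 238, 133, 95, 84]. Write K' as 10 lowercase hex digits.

8fee855f54

Key decimal bytes [143, 238, 133, 95, 84] = 8f ee 85 5f 54 is exactly B = 5 bytes: K' = 8f ee 85 5f 54.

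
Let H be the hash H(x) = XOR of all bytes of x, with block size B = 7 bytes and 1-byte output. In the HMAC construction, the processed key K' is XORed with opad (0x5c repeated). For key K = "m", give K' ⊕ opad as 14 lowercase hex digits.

315c5c5c5c5c5c

Key "m" = 6d is 1 byte ≤ B = 7; zero-pad to 7 bytes: K' = 6d 00 00 00 00 00 00.
XOR each byte with 0x5c: 6d⊕5c=31, 00⊕5c=5c, 00⊕5c=5c, 00⊕5c=5c, 00⊕5c=5c, 00⊕5c=5c, 00⊕5c=5c.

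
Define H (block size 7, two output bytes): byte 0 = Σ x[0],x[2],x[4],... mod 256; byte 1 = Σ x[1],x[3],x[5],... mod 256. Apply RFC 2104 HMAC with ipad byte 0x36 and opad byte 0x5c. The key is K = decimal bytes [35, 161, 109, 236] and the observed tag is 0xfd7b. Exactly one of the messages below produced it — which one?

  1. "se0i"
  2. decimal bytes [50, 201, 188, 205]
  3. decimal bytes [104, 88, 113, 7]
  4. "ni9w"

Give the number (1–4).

Key decimal bytes [35, 161, 109, 236] = 23 a1 6d ec is 4 bytes ≤ B = 7; zero-pad to 7 bytes: K' = 23 a1 6d ec 00 00 00.
K' ⊕ ipad = 15 97 5b da 36 36 36; K' ⊕ opad = 7f fd 31 b0 5c 5c 5c.
m1: inner = H(15 97 5b da 36 36 36 73 65 30 69) = aa 4a; tag = H(7f fd 31 b0 5c 5c 5c aa 4a) = b2b3
m2: inner = H(15 97 5b da 36 36 36 32 c9 bc cd) = 72 95; tag = H(7f fd 31 b0 5c 5c 5c 72 95) = fd7b ← matches
m3: inner = H(15 97 5b da 36 36 36 68 58 71 07) = 3b 80; tag = H(7f fd 31 b0 5c 5c 5c 3b 80) = e844
m4: inner = H(15 97 5b da 36 36 36 6e 69 39 77) = bc 4e; tag = H(7f fd 31 b0 5c 5c 5c bc 4e) = b6c5

2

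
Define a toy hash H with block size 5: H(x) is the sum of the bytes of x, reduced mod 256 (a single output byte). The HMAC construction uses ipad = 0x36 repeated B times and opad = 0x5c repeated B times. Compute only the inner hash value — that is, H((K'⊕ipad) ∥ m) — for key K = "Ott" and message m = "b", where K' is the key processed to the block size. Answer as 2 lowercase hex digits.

cb

Key "Ott" = 4f 74 74 is 3 bytes ≤ B = 5; zero-pad to 5 bytes: K' = 4f 74 74 00 00.
K' ⊕ ipad = 79 42 42 36 36.
Inner input = 79 42 42 36 36 ∥ 62.
Inner hash: sum = 121+66+66+54+54+98 = 459; mod 256 = 203 → cb.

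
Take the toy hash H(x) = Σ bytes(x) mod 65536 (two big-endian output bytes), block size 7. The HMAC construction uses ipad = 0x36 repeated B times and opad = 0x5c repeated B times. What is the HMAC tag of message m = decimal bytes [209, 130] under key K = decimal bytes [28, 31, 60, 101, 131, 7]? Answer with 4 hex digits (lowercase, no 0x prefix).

Key decimal bytes [28, 31, 60, 101, 131, 7] = 1c 1f 3c 65 83 07 is 6 bytes ≤ B = 7; zero-pad to 7 bytes: K' = 1c 1f 3c 65 83 07 00.
K' ⊕ ipad = 2a 29 0a 53 b5 31 36.  K' ⊕ opad = 40 43 60 39 df 5b 5c.
Inner input = (K'⊕ipad) ∥ m = 2a 29 0a 53 b5 31 36 ∥ d1 82.
Inner hash: sum = 42+41+10+83+181+49+54+209+130 = 799 → 03 1f.
Outer input = (K'⊕opad) ∥ inner = 40 43 60 39 df 5b 5c ∥ 03 1f.
Outer hash (tag): sum = 64+67+96+57+223+91+92+3+31 = 724 → 02 d4.

02d4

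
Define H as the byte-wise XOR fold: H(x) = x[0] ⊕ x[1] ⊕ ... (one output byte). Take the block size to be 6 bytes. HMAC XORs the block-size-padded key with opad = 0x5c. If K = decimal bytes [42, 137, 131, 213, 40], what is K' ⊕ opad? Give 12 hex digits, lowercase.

76d5df89745c

Key decimal bytes [42, 137, 131, 213, 40] = 2a 89 83 d5 28 is 5 bytes ≤ B = 6; zero-pad to 6 bytes: K' = 2a 89 83 d5 28 00.
XOR each byte with 0x5c: 2a⊕5c=76, 89⊕5c=d5, 83⊕5c=df, d5⊕5c=89, 28⊕5c=74, 00⊕5c=5c.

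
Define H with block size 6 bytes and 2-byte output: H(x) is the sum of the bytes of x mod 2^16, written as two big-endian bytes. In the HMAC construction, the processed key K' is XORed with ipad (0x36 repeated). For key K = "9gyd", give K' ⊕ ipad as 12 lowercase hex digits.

Key "9gyd" = 39 67 79 64 is 4 bytes ≤ B = 6; zero-pad to 6 bytes: K' = 39 67 79 64 00 00.
XOR each byte with 0x36: 39⊕36=0f, 67⊕36=51, 79⊕36=4f, 64⊕36=52, 00⊕36=36, 00⊕36=36.

0f514f523636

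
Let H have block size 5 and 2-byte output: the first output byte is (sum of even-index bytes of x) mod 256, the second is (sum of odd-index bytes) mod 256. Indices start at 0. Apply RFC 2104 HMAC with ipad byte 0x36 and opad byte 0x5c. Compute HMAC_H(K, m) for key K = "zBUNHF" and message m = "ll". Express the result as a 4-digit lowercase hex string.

85df

Key "zBUNHF" = 7a 42 55 4e 48 46 is 6 bytes > B = 5, so hash it first: H(key) = 17 d6, then zero-pad to 5 bytes: K' = 17 d6 00 00 00.
K' ⊕ ipad = 21 e0 36 36 36.  K' ⊕ opad = 4b 8a 5c 5c 5c.
Inner input = (K'⊕ipad) ∥ m = 21 e0 36 36 36 ∥ 6c 6c.
Inner hash: even-index sum = 249 mod 256 = 249; odd-index sum = 386 mod 256 = 130 → f9 82.
Outer input = (K'⊕opad) ∥ inner = 4b 8a 5c 5c 5c ∥ f9 82.
Outer hash (tag): even-index sum = 389 mod 256 = 133; odd-index sum = 479 mod 256 = 223 → 85 df.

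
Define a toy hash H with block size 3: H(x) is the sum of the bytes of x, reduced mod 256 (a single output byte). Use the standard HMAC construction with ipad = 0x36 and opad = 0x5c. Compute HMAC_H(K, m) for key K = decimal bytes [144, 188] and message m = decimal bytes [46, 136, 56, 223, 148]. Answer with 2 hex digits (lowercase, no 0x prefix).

cf

Key decimal bytes [144, 188] = 90 bc is 2 bytes ≤ B = 3; zero-pad to 3 bytes: K' = 90 bc 00.
K' ⊕ ipad = a6 8a 36.  K' ⊕ opad = cc e0 5c.
Inner input = (K'⊕ipad) ∥ m = a6 8a 36 ∥ 2e 88 38 df 94.
Inner hash: sum = 166+138+54+46+136+56+223+148 = 967; mod 256 = 199 → c7.
Outer input = (K'⊕opad) ∥ inner = cc e0 5c ∥ c7.
Outer hash (tag): sum = 204+224+92+199 = 719; mod 256 = 207 → cf.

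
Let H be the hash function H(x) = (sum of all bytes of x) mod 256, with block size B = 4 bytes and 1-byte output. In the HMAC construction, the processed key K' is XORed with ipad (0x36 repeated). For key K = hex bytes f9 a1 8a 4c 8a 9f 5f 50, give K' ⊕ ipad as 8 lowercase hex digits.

7e363636

Key hex bytes f9 a1 8a 4c 8a 9f 5f 50 is 8 bytes > B = 4, so hash it first: H(key) = 48, then zero-pad to 4 bytes: K' = 48 00 00 00.
XOR each byte with 0x36: 48⊕36=7e, 00⊕36=36, 00⊕36=36, 00⊕36=36.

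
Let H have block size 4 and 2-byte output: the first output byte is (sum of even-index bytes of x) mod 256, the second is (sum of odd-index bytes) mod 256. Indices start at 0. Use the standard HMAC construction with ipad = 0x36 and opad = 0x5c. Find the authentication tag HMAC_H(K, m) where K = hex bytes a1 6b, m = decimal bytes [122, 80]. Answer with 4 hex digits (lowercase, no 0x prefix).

Key hex bytes a1 6b is 2 bytes ≤ B = 4; zero-pad to 4 bytes: K' = a1 6b 00 00.
K' ⊕ ipad = 97 5d 36 36.  K' ⊕ opad = fd 37 5c 5c.
Inner input = (K'⊕ipad) ∥ m = 97 5d 36 36 ∥ 7a 50.
Inner hash: even-index sum = 327 mod 256 = 71; odd-index sum = 227 mod 256 = 227 → 47 e3.
Outer input = (K'⊕opad) ∥ inner = fd 37 5c 5c ∥ 47 e3.
Outer hash (tag): even-index sum = 416 mod 256 = 160; odd-index sum = 374 mod 256 = 118 → a0 76.

a076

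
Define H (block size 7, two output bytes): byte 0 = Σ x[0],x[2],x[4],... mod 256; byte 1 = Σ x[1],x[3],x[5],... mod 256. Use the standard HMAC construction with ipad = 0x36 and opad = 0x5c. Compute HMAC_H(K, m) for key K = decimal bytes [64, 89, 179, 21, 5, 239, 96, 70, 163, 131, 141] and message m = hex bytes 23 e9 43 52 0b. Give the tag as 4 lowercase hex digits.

Key decimal bytes [64, 89, 179, 21, 5, 239, 96, 70, 163, 131, 141] = 40 59 b3 15 05 ef 60 46 a3 83 8d is 11 bytes > B = 7, so hash it first: H(key) = 88 26, then zero-pad to 7 bytes: K' = 88 26 00 00 00 00 00.
K' ⊕ ipad = be 10 36 36 36 36 36.  K' ⊕ opad = d4 7a 5c 5c 5c 5c 5c.
Inner input = (K'⊕ipad) ∥ m = be 10 36 36 36 36 36 ∥ 23 e9 43 52 0b.
Inner hash: even-index sum = 667 mod 256 = 155; odd-index sum = 237 mod 256 = 237 → 9b ed.
Outer input = (K'⊕opad) ∥ inner = d4 7a 5c 5c 5c 5c 5c ∥ 9b ed.
Outer hash (tag): even-index sum = 725 mod 256 = 213; odd-index sum = 461 mod 256 = 205 → d5 cd.

d5cd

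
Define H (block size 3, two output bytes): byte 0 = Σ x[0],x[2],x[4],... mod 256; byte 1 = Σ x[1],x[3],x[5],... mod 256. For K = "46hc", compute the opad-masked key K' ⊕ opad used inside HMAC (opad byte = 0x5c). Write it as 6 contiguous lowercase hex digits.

c0c55c

Key "46hc" = 34 36 68 63 is 4 bytes > B = 3, so hash it first: H(key) = 9c 99, then zero-pad to 3 bytes: K' = 9c 99 00.
XOR each byte with 0x5c: 9c⊕5c=c0, 99⊕5c=c5, 00⊕5c=5c.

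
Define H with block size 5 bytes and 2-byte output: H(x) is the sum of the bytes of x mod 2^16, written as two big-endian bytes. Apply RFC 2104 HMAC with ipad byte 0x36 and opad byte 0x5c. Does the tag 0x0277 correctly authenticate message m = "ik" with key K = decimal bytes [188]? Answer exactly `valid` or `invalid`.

invalid

Key decimal bytes [188] = bc is 1 byte ≤ B = 5; zero-pad to 5 bytes: K' = bc 00 00 00 00.
K' ⊕ ipad = 8a 36 36 36 36; K' ⊕ opad = e0 5c 5c 5c 5c.
Inner hash: sum = 138+54+54+54+54+105+107 = 566 → 02 36.
Outer hash (recomputed tag): sum = 224+92+92+92+92+2+54 = 648 → 02 88.
Recomputed tag = 0288; claimed = 0277 → mismatch.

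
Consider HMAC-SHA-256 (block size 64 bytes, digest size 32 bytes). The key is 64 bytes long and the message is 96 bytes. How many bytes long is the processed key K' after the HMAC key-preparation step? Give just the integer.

64

Key is 64 ≤ 64 bytes, zero-padded: |K'| = 64.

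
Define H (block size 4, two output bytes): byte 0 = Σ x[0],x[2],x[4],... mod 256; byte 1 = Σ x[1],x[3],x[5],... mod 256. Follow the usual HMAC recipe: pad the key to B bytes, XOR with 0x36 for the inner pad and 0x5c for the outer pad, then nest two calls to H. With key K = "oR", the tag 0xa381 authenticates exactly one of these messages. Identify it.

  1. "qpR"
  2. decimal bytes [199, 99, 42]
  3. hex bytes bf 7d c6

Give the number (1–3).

Key "oR" = 6f 52 is 2 bytes ≤ B = 4; zero-pad to 4 bytes: K' = 6f 52 00 00.
K' ⊕ ipad = 59 64 36 36; K' ⊕ opad = 33 0e 5c 5c.
m1: inner = H(59 64 36 36 71 70 52) = 52 0a; tag = H(33 0e 5c 5c 52 0a) = e174
m2: inner = H(59 64 36 36 c7 63 2a) = 80 fd; tag = H(33 0e 5c 5c 80 fd) = 0f67
m3: inner = H(59 64 36 36 bf 7d c6) = 14 17; tag = H(33 0e 5c 5c 14 17) = a381 ← matches

3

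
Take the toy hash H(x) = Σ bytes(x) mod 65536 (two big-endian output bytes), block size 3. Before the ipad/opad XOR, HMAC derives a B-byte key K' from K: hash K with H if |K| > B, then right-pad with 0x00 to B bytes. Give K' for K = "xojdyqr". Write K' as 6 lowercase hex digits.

|K| = 7 > B = 3, so first hash the key.
H(K): sum = 120+111+106+100+121+113+114 = 785 → 03 11.
Zero-pad H(K) = 03 11 to 3 bytes: K' = 03 11 00.

031100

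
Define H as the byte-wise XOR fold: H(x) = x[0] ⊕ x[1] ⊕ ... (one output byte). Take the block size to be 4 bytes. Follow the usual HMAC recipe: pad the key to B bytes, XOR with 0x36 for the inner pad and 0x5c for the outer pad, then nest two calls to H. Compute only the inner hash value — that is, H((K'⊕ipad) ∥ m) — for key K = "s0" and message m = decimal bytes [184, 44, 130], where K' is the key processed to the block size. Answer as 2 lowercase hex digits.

55

Key "s0" = 73 30 is 2 bytes ≤ B = 4; zero-pad to 4 bytes: K' = 73 30 00 00.
K' ⊕ ipad = 45 06 36 36.
Inner input = 45 06 36 36 ∥ b8 2c 82.
Inner hash: XOR 45⊕06⊕36⊕36⊕b8⊕2c⊕82 = 55.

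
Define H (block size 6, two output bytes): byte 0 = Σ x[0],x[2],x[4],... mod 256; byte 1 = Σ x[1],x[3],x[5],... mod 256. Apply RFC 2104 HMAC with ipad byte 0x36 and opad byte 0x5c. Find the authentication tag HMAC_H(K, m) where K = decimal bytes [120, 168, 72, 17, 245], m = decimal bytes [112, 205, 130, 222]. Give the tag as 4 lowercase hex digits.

6243

Key decimal bytes [120, 168, 72, 17, 245] = 78 a8 48 11 f5 is 5 bytes ≤ B = 6; zero-pad to 6 bytes: K' = 78 a8 48 11 f5 00.
K' ⊕ ipad = 4e 9e 7e 27 c3 36.  K' ⊕ opad = 24 f4 14 4d a9 5c.
Inner input = (K'⊕ipad) ∥ m = 4e 9e 7e 27 c3 36 ∥ 70 cd 82 de.
Inner hash: even-index sum = 641 mod 256 = 129; odd-index sum = 678 mod 256 = 166 → 81 a6.
Outer input = (K'⊕opad) ∥ inner = 24 f4 14 4d a9 5c ∥ 81 a6.
Outer hash (tag): even-index sum = 354 mod 256 = 98; odd-index sum = 579 mod 256 = 67 → 62 43.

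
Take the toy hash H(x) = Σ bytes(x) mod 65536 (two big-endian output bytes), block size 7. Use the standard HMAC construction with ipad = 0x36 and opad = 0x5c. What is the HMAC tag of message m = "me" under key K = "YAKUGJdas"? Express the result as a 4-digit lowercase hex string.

02d6

Key "YAKUGJdas" = 59 41 4b 55 47 4a 64 61 73 is 9 bytes > B = 7, so hash it first: H(key) = 03 03, then zero-pad to 7 bytes: K' = 03 03 00 00 00 00 00.
K' ⊕ ipad = 35 35 36 36 36 36 36.  K' ⊕ opad = 5f 5f 5c 5c 5c 5c 5c.
Inner input = (K'⊕ipad) ∥ m = 35 35 36 36 36 36 36 ∥ 6d 65.
Inner hash: sum = 53+53+54+54+54+54+54+109+101 = 586 → 02 4a.
Outer input = (K'⊕opad) ∥ inner = 5f 5f 5c 5c 5c 5c 5c ∥ 02 4a.
Outer hash (tag): sum = 95+95+92+92+92+92+92+2+74 = 726 → 02 d6.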